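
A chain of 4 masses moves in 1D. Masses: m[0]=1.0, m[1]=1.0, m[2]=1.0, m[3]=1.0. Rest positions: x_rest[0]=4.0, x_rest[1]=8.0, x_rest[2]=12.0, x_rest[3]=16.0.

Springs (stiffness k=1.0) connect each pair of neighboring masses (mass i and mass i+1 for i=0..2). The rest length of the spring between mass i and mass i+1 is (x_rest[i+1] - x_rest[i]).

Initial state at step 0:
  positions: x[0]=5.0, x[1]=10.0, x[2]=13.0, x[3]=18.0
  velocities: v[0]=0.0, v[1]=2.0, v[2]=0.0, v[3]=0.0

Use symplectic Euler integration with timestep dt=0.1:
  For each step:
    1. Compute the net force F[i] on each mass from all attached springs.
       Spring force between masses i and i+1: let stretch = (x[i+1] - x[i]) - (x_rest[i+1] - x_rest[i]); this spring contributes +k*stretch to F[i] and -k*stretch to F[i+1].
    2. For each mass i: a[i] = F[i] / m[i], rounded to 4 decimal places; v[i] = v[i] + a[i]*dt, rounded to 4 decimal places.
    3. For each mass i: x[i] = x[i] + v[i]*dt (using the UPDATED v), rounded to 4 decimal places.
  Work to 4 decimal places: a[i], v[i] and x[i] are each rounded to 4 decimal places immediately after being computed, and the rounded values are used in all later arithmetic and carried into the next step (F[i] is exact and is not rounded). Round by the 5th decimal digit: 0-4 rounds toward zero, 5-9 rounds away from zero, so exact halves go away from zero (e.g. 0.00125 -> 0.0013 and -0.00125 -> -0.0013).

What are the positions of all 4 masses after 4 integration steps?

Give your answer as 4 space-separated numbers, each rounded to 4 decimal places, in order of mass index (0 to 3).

Answer: 5.1153 10.5711 13.2091 17.9045

Derivation:
Step 0: x=[5.0000 10.0000 13.0000 18.0000] v=[0.0000 2.0000 0.0000 0.0000]
Step 1: x=[5.0100 10.1800 13.0200 17.9900] v=[0.1000 1.8000 0.2000 -0.1000]
Step 2: x=[5.0317 10.3367 13.0613 17.9703] v=[0.2170 1.5670 0.4130 -0.1970]
Step 3: x=[5.0665 10.4676 13.1244 17.9415] v=[0.3475 1.3090 0.6314 -0.2879]
Step 4: x=[5.1153 10.5711 13.2091 17.9045] v=[0.4876 1.0346 0.8474 -0.3696]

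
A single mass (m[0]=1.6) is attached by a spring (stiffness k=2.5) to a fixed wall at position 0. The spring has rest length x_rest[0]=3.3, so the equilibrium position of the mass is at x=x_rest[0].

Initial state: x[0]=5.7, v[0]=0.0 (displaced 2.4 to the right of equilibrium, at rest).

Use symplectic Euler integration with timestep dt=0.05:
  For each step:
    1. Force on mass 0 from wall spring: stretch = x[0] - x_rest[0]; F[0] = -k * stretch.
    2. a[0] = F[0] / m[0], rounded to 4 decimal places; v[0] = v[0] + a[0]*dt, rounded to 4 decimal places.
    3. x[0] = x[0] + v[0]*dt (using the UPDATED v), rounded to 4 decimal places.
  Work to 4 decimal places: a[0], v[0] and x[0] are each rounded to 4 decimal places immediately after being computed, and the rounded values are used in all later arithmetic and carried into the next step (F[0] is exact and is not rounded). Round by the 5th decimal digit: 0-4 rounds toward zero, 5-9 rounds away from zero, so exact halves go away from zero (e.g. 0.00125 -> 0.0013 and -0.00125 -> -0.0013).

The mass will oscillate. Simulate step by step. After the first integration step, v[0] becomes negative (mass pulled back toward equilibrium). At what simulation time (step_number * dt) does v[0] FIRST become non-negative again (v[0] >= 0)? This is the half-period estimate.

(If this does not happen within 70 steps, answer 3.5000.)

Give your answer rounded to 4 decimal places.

Step 0: x=[5.7000] v=[0.0000]
Step 1: x=[5.6906] v=[-0.1875]
Step 2: x=[5.6719] v=[-0.3743]
Step 3: x=[5.6439] v=[-0.5596]
Step 4: x=[5.6068] v=[-0.7427]
Step 5: x=[5.5607] v=[-0.9229]
Step 6: x=[5.5057] v=[-1.0995]
Step 7: x=[5.4421] v=[-1.2718]
Step 8: x=[5.3701] v=[-1.4392]
Step 9: x=[5.2901] v=[-1.6009]
Step 10: x=[5.2023] v=[-1.7564]
Step 11: x=[5.1071] v=[-1.9050]
Step 12: x=[5.0048] v=[-2.0462]
Step 13: x=[4.8958] v=[-2.1794]
Step 14: x=[4.7806] v=[-2.3041]
Step 15: x=[4.6596] v=[-2.4198]
Step 16: x=[4.5333] v=[-2.5260]
Step 17: x=[4.4022] v=[-2.6224]
Step 18: x=[4.2668] v=[-2.7085]
Step 19: x=[4.1276] v=[-2.7840]
Step 20: x=[3.9852] v=[-2.8487]
Step 21: x=[3.8401] v=[-2.9022]
Step 22: x=[3.6929] v=[-2.9444]
Step 23: x=[3.5441] v=[-2.9751]
Step 24: x=[3.3944] v=[-2.9942]
Step 25: x=[3.2443] v=[-3.0016]
Step 26: x=[3.0944] v=[-2.9973]
Step 27: x=[2.9453] v=[-2.9812]
Step 28: x=[2.7976] v=[-2.9535]
Step 29: x=[2.6519] v=[-2.9143]
Step 30: x=[2.5087] v=[-2.8637]
Step 31: x=[2.3686] v=[-2.8019]
Step 32: x=[2.2321] v=[-2.7291]
Step 33: x=[2.0998] v=[-2.6457]
Step 34: x=[1.9722] v=[-2.5519]
Step 35: x=[1.8498] v=[-2.4482]
Step 36: x=[1.7331] v=[-2.3349]
Step 37: x=[1.6225] v=[-2.2125]
Step 38: x=[1.5184] v=[-2.0814]
Step 39: x=[1.4213] v=[-1.9422]
Step 40: x=[1.3315] v=[-1.7954]
Step 41: x=[1.2494] v=[-1.6416]
Step 42: x=[1.1753] v=[-1.4814]
Step 43: x=[1.1095] v=[-1.3154]
Step 44: x=[1.0523] v=[-1.1443]
Step 45: x=[1.0039] v=[-0.9687]
Step 46: x=[0.9644] v=[-0.7893]
Step 47: x=[0.9341] v=[-0.6068]
Step 48: x=[0.9130] v=[-0.4220]
Step 49: x=[0.9012] v=[-0.2355]
Step 50: x=[0.8988] v=[-0.0481]
Step 51: x=[0.9058] v=[0.1395]
First v>=0 after going negative at step 51, time=2.5500

Answer: 2.5500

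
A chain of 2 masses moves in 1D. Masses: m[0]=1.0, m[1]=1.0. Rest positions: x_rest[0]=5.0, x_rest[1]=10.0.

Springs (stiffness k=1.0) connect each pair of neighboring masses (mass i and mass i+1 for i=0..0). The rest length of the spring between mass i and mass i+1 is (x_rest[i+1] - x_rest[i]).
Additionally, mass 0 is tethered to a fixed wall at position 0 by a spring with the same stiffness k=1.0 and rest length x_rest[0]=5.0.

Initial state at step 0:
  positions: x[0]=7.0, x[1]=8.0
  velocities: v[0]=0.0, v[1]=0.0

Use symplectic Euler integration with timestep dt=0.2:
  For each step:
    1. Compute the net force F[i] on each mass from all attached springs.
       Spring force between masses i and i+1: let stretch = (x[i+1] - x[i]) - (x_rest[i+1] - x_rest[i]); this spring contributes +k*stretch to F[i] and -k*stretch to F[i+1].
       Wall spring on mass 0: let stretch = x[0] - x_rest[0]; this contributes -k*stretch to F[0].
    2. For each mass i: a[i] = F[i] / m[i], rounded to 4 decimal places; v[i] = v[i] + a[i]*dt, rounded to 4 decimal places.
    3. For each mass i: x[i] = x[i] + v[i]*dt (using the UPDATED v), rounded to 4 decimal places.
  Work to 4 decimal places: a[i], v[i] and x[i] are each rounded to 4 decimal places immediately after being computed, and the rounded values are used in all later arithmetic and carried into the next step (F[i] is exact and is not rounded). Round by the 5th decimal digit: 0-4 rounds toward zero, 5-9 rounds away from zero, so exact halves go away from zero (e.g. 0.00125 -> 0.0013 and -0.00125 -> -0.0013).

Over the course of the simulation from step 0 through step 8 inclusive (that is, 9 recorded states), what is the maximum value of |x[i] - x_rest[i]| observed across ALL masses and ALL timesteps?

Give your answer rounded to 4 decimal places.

Answer: 2.3746

Derivation:
Step 0: x=[7.0000 8.0000] v=[0.0000 0.0000]
Step 1: x=[6.7600 8.1600] v=[-1.2000 0.8000]
Step 2: x=[6.3056 8.4640] v=[-2.2720 1.5200]
Step 3: x=[5.6853 8.8817] v=[-3.1014 2.0883]
Step 4: x=[4.9655 9.3715] v=[-3.5992 2.4490]
Step 5: x=[4.2233 9.8851] v=[-3.7111 2.5678]
Step 6: x=[3.5386 10.3722] v=[-3.4234 2.4354]
Step 7: x=[2.9857 10.7859] v=[-2.7644 2.0687]
Step 8: x=[2.6254 11.0876] v=[-1.8015 1.5087]
Max displacement = 2.3746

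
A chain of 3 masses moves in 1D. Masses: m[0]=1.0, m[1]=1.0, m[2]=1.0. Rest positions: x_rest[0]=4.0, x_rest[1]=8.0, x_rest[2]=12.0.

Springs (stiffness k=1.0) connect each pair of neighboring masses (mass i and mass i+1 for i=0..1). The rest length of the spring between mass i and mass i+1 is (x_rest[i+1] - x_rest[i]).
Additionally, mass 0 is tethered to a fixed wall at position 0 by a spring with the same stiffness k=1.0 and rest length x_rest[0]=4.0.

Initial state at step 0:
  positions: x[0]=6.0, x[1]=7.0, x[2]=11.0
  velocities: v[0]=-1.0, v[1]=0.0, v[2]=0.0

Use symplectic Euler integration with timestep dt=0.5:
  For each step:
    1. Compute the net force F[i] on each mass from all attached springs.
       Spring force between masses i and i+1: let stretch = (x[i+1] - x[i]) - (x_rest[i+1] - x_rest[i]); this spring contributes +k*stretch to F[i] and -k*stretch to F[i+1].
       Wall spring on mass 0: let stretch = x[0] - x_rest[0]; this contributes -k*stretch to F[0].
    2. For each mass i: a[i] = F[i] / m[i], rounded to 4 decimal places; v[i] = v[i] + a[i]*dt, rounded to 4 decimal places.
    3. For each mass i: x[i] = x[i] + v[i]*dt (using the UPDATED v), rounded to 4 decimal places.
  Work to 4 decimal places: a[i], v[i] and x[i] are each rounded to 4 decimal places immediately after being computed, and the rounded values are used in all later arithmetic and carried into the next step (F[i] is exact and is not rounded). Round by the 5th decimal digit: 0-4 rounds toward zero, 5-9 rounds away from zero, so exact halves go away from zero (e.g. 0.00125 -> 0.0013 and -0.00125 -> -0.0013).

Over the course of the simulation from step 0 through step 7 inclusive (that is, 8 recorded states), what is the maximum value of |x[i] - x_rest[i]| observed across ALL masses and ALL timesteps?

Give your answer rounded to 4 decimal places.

Step 0: x=[6.0000 7.0000 11.0000] v=[-1.0000 0.0000 0.0000]
Step 1: x=[4.2500 7.7500 11.0000] v=[-3.5000 1.5000 0.0000]
Step 2: x=[2.3125 8.4375 11.1875] v=[-3.8750 1.3750 0.3750]
Step 3: x=[1.3281 8.2813 11.6875] v=[-1.9688 -0.3125 1.0000]
Step 4: x=[1.7500 7.2383 12.3360] v=[0.8438 -2.0860 1.2969]
Step 5: x=[3.1065 6.0977 12.7101] v=[2.7130 -2.2813 0.7481]
Step 6: x=[4.4342 5.8624 12.4311] v=[2.6554 -0.4707 -0.5581]
Step 7: x=[5.0104 6.9122 11.5099] v=[1.1524 2.0996 -1.8425]
Max displacement = 2.6719

Answer: 2.6719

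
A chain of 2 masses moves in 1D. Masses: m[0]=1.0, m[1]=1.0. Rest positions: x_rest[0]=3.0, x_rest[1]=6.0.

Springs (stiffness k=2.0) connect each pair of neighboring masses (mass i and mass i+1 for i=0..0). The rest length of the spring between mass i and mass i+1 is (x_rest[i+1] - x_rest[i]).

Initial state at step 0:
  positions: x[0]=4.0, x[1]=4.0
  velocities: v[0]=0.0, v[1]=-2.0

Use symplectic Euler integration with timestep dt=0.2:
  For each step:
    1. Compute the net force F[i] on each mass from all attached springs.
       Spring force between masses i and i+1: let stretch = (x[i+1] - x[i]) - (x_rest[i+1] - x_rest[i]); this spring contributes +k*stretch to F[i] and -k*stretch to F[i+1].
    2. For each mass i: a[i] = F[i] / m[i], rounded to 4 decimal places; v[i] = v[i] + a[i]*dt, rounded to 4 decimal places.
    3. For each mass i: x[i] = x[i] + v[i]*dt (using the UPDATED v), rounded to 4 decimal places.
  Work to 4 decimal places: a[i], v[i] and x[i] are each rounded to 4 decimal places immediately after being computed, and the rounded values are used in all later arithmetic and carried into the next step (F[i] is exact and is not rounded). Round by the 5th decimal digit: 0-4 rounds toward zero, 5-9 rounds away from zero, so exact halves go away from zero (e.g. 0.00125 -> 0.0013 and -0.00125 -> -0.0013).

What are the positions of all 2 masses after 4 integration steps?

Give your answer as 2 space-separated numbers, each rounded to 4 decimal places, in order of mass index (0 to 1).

Step 0: x=[4.0000 4.0000] v=[0.0000 -2.0000]
Step 1: x=[3.7600 3.8400] v=[-1.2000 -0.8000]
Step 2: x=[3.2864 3.9136] v=[-2.3680 0.3680]
Step 3: x=[2.6230 4.1770] v=[-3.3171 1.3171]
Step 4: x=[1.8439 4.5561] v=[-3.8955 1.8955]

Answer: 1.8439 4.5561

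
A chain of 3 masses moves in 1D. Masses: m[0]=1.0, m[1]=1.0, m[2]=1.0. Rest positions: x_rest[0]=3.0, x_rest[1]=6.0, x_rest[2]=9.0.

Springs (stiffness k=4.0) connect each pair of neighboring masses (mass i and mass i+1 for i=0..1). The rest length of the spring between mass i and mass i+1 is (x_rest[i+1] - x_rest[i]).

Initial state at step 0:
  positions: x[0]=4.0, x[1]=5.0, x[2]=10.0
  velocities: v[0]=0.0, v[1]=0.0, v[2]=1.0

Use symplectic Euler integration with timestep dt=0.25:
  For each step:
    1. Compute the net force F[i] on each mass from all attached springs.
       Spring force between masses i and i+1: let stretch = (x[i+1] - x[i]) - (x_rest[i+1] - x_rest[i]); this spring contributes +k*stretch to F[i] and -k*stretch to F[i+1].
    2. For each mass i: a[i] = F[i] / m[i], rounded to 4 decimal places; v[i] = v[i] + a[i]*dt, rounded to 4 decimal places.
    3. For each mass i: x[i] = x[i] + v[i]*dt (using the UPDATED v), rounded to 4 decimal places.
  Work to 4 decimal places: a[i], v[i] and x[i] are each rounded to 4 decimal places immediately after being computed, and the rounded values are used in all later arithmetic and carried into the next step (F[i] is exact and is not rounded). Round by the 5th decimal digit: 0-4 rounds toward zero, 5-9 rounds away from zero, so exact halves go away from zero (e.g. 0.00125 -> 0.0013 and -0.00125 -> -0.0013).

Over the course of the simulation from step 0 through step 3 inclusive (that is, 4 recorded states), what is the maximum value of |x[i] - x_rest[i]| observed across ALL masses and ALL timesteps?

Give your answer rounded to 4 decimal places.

Step 0: x=[4.0000 5.0000 10.0000] v=[0.0000 0.0000 1.0000]
Step 1: x=[3.5000 6.0000 9.7500] v=[-2.0000 4.0000 -1.0000]
Step 2: x=[2.8750 7.3125 9.3125] v=[-2.5000 5.2500 -1.7500]
Step 3: x=[2.6094 8.0156 9.1250] v=[-1.0625 2.8125 -0.7500]
Max displacement = 2.0156

Answer: 2.0156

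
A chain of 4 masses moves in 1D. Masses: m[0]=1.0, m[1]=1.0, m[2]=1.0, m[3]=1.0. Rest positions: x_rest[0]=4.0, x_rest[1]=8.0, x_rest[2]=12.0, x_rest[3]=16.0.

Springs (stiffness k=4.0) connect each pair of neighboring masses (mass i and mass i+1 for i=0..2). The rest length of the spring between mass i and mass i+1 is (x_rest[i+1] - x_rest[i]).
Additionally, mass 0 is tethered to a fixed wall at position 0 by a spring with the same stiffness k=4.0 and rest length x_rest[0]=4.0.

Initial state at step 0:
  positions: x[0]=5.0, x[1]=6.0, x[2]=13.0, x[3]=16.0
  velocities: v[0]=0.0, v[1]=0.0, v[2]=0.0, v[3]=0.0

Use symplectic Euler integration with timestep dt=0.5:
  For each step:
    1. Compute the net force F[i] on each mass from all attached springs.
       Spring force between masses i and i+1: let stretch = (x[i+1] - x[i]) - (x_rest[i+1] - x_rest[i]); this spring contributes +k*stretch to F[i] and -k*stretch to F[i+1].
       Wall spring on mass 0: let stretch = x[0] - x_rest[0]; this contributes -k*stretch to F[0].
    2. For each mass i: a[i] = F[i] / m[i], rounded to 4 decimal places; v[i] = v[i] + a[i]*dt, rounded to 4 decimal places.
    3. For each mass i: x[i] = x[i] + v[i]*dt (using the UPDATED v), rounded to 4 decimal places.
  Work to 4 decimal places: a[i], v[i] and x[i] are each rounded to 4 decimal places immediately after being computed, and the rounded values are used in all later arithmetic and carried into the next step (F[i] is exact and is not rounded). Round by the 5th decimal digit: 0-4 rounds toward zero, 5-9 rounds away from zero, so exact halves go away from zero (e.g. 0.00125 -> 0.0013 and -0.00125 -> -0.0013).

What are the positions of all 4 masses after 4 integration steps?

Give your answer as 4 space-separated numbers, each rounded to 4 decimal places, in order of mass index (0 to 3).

Step 0: x=[5.0000 6.0000 13.0000 16.0000] v=[0.0000 0.0000 0.0000 0.0000]
Step 1: x=[1.0000 12.0000 9.0000 17.0000] v=[-8.0000 12.0000 -8.0000 2.0000]
Step 2: x=[7.0000 4.0000 16.0000 14.0000] v=[12.0000 -16.0000 14.0000 -6.0000]
Step 3: x=[3.0000 11.0000 9.0000 17.0000] v=[-8.0000 14.0000 -14.0000 6.0000]
Step 4: x=[4.0000 8.0000 12.0000 16.0000] v=[2.0000 -6.0000 6.0000 -2.0000]

Answer: 4.0000 8.0000 12.0000 16.0000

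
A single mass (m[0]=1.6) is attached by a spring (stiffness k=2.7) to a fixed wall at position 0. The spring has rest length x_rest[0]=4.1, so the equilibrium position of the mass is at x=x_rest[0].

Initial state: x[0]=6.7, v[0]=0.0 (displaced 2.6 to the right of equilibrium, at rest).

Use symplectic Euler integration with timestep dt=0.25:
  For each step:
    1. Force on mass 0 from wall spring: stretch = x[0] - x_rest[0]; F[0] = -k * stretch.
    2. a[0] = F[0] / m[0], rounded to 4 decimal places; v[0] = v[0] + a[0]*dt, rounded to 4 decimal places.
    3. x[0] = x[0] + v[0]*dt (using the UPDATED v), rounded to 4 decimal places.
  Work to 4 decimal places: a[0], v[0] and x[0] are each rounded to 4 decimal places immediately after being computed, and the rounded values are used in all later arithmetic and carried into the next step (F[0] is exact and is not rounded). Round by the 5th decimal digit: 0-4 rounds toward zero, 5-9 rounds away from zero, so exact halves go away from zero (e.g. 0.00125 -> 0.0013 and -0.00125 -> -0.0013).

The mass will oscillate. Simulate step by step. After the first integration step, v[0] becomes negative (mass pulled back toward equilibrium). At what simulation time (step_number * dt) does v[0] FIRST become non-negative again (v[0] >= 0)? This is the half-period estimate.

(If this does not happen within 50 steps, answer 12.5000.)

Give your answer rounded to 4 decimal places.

Step 0: x=[6.7000] v=[0.0000]
Step 1: x=[6.4258] v=[-1.0969]
Step 2: x=[5.9063] v=[-2.0781]
Step 3: x=[5.1963] v=[-2.8401]
Step 4: x=[4.3707] v=[-3.3026]
Step 5: x=[3.5165] v=[-3.4168]
Step 6: x=[2.7239] v=[-3.1706]
Step 7: x=[2.0764] v=[-2.5901]
Step 8: x=[1.6423] v=[-1.7364]
Step 9: x=[1.4674] v=[-0.6996]
Step 10: x=[1.5702] v=[0.4110]
First v>=0 after going negative at step 10, time=2.5000

Answer: 2.5000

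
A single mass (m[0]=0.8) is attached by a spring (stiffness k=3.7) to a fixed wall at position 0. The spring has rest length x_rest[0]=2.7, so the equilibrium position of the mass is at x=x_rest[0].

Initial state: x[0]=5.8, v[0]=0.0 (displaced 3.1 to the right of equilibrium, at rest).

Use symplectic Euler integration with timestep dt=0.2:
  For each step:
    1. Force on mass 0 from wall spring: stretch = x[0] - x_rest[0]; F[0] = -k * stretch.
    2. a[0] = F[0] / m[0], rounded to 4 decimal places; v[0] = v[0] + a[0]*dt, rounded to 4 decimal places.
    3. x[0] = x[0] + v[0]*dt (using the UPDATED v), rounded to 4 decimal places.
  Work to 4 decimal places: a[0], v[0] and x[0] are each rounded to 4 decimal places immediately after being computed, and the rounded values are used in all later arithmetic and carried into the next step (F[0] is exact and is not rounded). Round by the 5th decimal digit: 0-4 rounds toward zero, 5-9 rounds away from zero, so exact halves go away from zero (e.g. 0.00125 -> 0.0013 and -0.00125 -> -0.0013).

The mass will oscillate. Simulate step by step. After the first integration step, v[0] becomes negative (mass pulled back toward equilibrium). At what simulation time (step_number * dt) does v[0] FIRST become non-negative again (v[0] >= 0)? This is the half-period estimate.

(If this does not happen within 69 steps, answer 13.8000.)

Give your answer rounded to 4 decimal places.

Step 0: x=[5.8000] v=[0.0000]
Step 1: x=[5.2265] v=[-2.8675]
Step 2: x=[4.1856] v=[-5.2045]
Step 3: x=[2.8699] v=[-6.5787]
Step 4: x=[1.5227] v=[-6.7359]
Step 5: x=[0.3933] v=[-5.6469]
Step 6: x=[-0.3093] v=[-3.5132]
Step 7: x=[-0.4552] v=[-0.7296]
Step 8: x=[-0.0174] v=[2.1890]
First v>=0 after going negative at step 8, time=1.6000

Answer: 1.6000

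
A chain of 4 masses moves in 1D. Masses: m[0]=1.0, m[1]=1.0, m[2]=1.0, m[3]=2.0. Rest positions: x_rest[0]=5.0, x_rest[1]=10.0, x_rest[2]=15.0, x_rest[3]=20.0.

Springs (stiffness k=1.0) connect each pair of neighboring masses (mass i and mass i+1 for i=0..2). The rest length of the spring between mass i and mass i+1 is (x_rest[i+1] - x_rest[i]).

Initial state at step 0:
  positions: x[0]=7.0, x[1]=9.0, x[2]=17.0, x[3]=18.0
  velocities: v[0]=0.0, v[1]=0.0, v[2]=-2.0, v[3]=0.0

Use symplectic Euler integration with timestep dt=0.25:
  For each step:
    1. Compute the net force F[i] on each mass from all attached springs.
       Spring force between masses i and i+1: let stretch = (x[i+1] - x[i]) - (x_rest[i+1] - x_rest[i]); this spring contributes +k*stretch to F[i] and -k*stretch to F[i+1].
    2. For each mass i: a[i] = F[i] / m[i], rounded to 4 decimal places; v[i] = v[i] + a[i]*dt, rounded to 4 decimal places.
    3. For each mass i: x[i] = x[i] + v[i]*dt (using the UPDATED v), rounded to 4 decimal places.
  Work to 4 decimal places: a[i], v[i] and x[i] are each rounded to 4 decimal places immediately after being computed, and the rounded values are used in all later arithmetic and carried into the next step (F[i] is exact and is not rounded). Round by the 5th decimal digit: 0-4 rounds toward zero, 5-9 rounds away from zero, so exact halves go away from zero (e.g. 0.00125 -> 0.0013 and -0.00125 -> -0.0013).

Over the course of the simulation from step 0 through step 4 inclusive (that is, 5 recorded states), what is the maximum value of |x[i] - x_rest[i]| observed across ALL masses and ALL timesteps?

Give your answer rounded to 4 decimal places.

Answer: 2.6404

Derivation:
Step 0: x=[7.0000 9.0000 17.0000 18.0000] v=[0.0000 0.0000 -2.0000 0.0000]
Step 1: x=[6.8125 9.3750 16.0625 18.1250] v=[-0.7500 1.5000 -3.7500 0.5000]
Step 2: x=[6.4727 10.0078 14.8359 18.3418] v=[-1.3594 2.5313 -4.9063 0.8672]
Step 3: x=[6.0413 10.7215 13.5267 18.6053] v=[-1.7256 2.8546 -5.2369 1.0540]
Step 4: x=[5.5899 11.3180 12.3596 18.8664] v=[-1.8056 2.3859 -4.6686 1.0442]
Max displacement = 2.6404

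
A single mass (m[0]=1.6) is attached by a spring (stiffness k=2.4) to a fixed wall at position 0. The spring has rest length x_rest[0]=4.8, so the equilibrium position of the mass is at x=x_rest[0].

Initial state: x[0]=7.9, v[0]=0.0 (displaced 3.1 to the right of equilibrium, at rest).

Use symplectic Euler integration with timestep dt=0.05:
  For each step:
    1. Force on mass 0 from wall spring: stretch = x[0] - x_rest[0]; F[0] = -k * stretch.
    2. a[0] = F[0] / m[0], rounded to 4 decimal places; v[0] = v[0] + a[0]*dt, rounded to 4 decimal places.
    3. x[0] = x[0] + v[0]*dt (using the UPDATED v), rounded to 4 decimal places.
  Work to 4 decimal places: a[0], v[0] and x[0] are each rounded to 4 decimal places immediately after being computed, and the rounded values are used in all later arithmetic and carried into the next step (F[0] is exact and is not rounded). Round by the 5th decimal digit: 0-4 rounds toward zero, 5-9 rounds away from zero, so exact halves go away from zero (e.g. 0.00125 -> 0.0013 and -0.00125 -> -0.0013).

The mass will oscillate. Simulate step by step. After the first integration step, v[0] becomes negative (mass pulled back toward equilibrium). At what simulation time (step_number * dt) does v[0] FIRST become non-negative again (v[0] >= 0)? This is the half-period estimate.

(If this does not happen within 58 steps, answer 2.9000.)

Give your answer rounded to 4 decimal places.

Answer: 2.6000

Derivation:
Step 0: x=[7.9000] v=[0.0000]
Step 1: x=[7.8884] v=[-0.2325]
Step 2: x=[7.8652] v=[-0.4641]
Step 3: x=[7.8305] v=[-0.6940]
Step 4: x=[7.7844] v=[-0.9213]
Step 5: x=[7.7271] v=[-1.1451]
Step 6: x=[7.6589] v=[-1.3646]
Step 7: x=[7.5800] v=[-1.5790]
Step 8: x=[7.4906] v=[-1.7875]
Step 9: x=[7.3911] v=[-1.9893]
Step 10: x=[7.2819] v=[-2.1836]
Step 11: x=[7.1634] v=[-2.3697]
Step 12: x=[7.0361] v=[-2.5470]
Step 13: x=[6.9004] v=[-2.7147]
Step 14: x=[6.7568] v=[-2.8722]
Step 15: x=[6.6059] v=[-3.0190]
Step 16: x=[6.4482] v=[-3.1544]
Step 17: x=[6.2843] v=[-3.2780]
Step 18: x=[6.1148] v=[-3.3893]
Step 19: x=[5.9404] v=[-3.4879]
Step 20: x=[5.7617] v=[-3.5734]
Step 21: x=[5.5794] v=[-3.6455]
Step 22: x=[5.3942] v=[-3.7040]
Step 23: x=[5.2068] v=[-3.7486]
Step 24: x=[5.0178] v=[-3.7791]
Step 25: x=[4.8280] v=[-3.7954]
Step 26: x=[4.6381] v=[-3.7975]
Step 27: x=[4.4488] v=[-3.7854]
Step 28: x=[4.2608] v=[-3.7591]
Step 29: x=[4.0749] v=[-3.7187]
Step 30: x=[3.8917] v=[-3.6643]
Step 31: x=[3.7119] v=[-3.5962]
Step 32: x=[3.5362] v=[-3.5146]
Step 33: x=[3.3652] v=[-3.4198]
Step 34: x=[3.1996] v=[-3.3122]
Step 35: x=[3.0400] v=[-3.1922]
Step 36: x=[2.8870] v=[-3.0602]
Step 37: x=[2.7412] v=[-2.9167]
Step 38: x=[2.6031] v=[-2.7623]
Step 39: x=[2.4732] v=[-2.5975]
Step 40: x=[2.3521] v=[-2.4230]
Step 41: x=[2.2401] v=[-2.2394]
Step 42: x=[2.1377] v=[-2.0474]
Step 43: x=[2.0453] v=[-1.8477]
Step 44: x=[1.9632] v=[-1.6411]
Step 45: x=[1.8918] v=[-1.4283]
Step 46: x=[1.8313] v=[-1.2102]
Step 47: x=[1.7819] v=[-0.9875]
Step 48: x=[1.7438] v=[-0.7611]
Step 49: x=[1.7172] v=[-0.5319]
Step 50: x=[1.7022] v=[-0.3007]
Step 51: x=[1.6988] v=[-0.0684]
Step 52: x=[1.7070] v=[0.1642]
First v>=0 after going negative at step 52, time=2.6000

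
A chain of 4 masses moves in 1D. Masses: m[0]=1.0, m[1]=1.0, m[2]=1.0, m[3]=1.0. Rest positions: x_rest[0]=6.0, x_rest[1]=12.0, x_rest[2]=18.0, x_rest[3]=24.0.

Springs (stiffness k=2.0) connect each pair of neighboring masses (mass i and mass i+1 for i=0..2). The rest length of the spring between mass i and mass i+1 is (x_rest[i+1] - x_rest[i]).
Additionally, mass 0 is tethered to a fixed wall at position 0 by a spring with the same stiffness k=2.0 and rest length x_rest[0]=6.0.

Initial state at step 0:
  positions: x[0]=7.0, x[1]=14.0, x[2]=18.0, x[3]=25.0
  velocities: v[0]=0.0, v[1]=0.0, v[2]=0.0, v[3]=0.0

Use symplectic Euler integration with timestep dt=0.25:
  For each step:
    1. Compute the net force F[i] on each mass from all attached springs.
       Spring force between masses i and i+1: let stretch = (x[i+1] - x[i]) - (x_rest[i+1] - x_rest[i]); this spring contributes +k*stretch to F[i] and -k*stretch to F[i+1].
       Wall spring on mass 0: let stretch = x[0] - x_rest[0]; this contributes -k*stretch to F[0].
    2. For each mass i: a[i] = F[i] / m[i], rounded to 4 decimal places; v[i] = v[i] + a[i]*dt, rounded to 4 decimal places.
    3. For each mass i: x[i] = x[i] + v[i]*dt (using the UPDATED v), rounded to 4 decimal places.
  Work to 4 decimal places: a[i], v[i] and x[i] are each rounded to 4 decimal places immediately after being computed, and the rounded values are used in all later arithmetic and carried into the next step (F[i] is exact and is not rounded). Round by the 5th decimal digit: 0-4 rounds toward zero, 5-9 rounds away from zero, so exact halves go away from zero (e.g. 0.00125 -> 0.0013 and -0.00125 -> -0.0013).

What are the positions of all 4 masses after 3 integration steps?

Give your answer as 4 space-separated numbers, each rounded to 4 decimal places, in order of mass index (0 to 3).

Answer: 6.7949 12.3926 19.5333 24.5352

Derivation:
Step 0: x=[7.0000 14.0000 18.0000 25.0000] v=[0.0000 0.0000 0.0000 0.0000]
Step 1: x=[7.0000 13.6250 18.3750 24.8750] v=[0.0000 -1.5000 1.5000 -0.5000]
Step 2: x=[6.9531 13.0156 18.9688 24.6875] v=[-0.1875 -2.4375 2.3750 -0.7500]
Step 3: x=[6.7949 12.3926 19.5333 24.5352] v=[-0.6328 -2.4922 2.2578 -0.6094]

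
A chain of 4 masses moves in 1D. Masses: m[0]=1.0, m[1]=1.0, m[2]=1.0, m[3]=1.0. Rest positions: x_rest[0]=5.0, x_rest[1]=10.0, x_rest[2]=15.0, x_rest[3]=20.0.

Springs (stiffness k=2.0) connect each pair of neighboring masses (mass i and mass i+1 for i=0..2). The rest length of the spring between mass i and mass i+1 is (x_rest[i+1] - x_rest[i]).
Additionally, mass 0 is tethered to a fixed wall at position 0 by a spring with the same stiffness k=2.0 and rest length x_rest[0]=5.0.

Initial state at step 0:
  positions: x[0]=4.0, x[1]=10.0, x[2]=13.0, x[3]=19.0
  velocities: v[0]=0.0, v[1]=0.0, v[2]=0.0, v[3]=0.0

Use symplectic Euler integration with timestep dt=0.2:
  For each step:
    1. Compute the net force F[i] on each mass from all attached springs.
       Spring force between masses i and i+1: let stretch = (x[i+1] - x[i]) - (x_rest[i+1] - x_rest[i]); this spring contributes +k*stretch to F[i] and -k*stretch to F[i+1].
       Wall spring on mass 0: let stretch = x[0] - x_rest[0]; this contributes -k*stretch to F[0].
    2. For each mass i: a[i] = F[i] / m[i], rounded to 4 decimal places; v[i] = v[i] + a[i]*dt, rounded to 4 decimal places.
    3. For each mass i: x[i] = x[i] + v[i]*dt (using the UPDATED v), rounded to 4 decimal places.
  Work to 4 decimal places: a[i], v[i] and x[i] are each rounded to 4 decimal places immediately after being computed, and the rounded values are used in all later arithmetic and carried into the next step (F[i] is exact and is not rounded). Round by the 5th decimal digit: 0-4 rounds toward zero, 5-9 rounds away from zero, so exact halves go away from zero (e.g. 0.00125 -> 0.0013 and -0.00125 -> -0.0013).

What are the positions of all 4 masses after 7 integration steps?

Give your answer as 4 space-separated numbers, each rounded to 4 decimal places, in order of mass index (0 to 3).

Answer: 4.9863 8.7900 14.6765 18.7763

Derivation:
Step 0: x=[4.0000 10.0000 13.0000 19.0000] v=[0.0000 0.0000 0.0000 0.0000]
Step 1: x=[4.1600 9.7600 13.2400 18.9200] v=[0.8000 -1.2000 1.2000 -0.4000]
Step 2: x=[4.4352 9.3504 13.6560 18.7856] v=[1.3760 -2.0480 2.0800 -0.6720]
Step 3: x=[4.7488 8.8920 14.1379 18.6408] v=[1.5680 -2.2918 2.4096 -0.7238]
Step 4: x=[5.0140 8.5219 14.5604 18.5358] v=[1.3258 -1.8507 2.1124 -0.5250]
Step 5: x=[5.1587 8.3542 14.8178 18.5128] v=[0.7234 -0.8385 1.2872 -0.1152]
Step 6: x=[5.1463 8.4479 14.8538 18.5942] v=[-0.0619 0.4687 0.1798 0.4068]
Step 7: x=[4.9863 8.7900 14.6765 18.7763] v=[-0.7998 1.7104 -0.8864 0.9106]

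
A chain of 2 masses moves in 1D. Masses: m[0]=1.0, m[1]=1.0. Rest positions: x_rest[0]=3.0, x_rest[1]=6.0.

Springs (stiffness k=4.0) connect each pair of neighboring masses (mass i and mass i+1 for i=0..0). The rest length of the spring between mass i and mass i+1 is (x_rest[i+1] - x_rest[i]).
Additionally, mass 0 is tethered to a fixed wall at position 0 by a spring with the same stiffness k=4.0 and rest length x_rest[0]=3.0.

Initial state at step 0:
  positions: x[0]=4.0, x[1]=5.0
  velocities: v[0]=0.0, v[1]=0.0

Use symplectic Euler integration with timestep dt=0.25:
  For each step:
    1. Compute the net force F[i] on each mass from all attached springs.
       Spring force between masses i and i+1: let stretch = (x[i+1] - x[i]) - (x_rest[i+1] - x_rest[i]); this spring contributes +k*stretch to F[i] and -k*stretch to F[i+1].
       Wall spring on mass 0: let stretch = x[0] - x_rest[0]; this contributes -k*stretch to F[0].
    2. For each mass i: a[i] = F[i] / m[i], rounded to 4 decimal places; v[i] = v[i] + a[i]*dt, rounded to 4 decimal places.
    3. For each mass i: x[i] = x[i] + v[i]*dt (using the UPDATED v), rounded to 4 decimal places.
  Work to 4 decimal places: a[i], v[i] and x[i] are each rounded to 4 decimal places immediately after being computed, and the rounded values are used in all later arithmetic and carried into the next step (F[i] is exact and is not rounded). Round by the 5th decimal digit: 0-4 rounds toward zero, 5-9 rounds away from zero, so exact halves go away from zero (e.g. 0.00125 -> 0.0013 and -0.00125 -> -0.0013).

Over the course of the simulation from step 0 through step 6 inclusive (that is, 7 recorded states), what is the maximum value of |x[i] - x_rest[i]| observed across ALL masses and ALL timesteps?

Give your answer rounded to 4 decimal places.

Answer: 1.3281

Derivation:
Step 0: x=[4.0000 5.0000] v=[0.0000 0.0000]
Step 1: x=[3.2500 5.5000] v=[-3.0000 2.0000]
Step 2: x=[2.2500 6.1875] v=[-4.0000 2.7500]
Step 3: x=[1.6719 6.6406] v=[-2.3125 1.8125]
Step 4: x=[1.9180 6.6016] v=[0.9843 -0.1562]
Step 5: x=[2.8555 6.1417] v=[3.7499 -1.8398]
Step 6: x=[3.9007 5.6102] v=[4.1806 -2.1260]
Max displacement = 1.3281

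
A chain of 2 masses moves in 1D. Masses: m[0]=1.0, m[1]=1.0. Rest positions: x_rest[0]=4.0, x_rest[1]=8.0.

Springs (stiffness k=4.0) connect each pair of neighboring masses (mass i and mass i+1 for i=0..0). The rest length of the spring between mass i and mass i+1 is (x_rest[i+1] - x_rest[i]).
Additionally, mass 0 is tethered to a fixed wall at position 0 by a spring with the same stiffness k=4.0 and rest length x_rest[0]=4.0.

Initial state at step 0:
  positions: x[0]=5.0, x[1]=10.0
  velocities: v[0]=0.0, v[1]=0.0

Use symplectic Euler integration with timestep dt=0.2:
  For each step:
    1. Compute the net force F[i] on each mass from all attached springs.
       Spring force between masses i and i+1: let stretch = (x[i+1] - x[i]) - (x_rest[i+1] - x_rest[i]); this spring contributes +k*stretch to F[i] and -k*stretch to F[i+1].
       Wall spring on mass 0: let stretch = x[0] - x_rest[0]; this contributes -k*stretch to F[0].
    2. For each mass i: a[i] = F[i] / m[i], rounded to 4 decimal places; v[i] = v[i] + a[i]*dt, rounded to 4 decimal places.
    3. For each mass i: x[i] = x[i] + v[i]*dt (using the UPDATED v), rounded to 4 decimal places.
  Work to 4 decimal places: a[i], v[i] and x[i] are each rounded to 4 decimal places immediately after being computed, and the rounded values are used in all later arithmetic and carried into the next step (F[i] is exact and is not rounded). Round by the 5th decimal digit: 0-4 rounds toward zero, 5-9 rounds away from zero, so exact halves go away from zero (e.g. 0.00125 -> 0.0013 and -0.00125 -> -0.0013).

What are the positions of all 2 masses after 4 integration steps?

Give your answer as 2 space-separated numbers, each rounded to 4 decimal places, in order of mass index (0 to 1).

Step 0: x=[5.0000 10.0000] v=[0.0000 0.0000]
Step 1: x=[5.0000 9.8400] v=[0.0000 -0.8000]
Step 2: x=[4.9744 9.5456] v=[-0.1280 -1.4720]
Step 3: x=[4.8843 9.1598] v=[-0.4506 -1.9290]
Step 4: x=[4.6968 8.7299] v=[-0.9376 -2.1494]

Answer: 4.6968 8.7299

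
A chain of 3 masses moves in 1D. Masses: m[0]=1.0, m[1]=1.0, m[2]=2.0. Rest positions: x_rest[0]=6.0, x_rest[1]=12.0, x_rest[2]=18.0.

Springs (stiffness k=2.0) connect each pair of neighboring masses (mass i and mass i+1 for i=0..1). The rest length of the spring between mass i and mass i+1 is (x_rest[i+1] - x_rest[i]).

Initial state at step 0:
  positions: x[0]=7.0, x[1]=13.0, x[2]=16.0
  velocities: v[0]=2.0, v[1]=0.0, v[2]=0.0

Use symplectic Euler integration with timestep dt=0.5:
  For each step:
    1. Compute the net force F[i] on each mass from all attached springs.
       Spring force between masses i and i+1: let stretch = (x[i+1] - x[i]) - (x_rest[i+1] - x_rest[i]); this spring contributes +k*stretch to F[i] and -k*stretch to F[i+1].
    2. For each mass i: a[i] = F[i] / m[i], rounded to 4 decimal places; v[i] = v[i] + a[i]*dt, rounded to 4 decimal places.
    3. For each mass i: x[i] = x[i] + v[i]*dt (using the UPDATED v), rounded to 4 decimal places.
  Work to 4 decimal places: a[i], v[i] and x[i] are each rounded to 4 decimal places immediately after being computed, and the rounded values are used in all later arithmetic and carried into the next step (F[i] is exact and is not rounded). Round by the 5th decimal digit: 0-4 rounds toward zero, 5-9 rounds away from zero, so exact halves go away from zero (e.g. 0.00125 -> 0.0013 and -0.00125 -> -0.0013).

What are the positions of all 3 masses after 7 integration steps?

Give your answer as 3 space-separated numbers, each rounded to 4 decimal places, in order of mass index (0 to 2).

Step 0: x=[7.0000 13.0000 16.0000] v=[2.0000 0.0000 0.0000]
Step 1: x=[8.0000 11.5000 16.7500] v=[2.0000 -3.0000 1.5000]
Step 2: x=[7.7500 10.8750 17.6875] v=[-0.5000 -1.2500 1.8750]
Step 3: x=[6.0625 12.0938 18.4219] v=[-3.3750 2.4375 1.4688]
Step 4: x=[4.3907 13.4610 19.0743] v=[-3.3437 2.7343 1.3048]
Step 5: x=[4.2540 13.0997 19.8234] v=[-0.2734 -0.7227 1.4982]
Step 6: x=[5.5402 11.6774 20.3916] v=[2.5723 -2.8447 1.1364]
Step 7: x=[6.8950 11.5436 20.2813] v=[2.7095 -0.2677 -0.2207]

Answer: 6.8950 11.5436 20.2813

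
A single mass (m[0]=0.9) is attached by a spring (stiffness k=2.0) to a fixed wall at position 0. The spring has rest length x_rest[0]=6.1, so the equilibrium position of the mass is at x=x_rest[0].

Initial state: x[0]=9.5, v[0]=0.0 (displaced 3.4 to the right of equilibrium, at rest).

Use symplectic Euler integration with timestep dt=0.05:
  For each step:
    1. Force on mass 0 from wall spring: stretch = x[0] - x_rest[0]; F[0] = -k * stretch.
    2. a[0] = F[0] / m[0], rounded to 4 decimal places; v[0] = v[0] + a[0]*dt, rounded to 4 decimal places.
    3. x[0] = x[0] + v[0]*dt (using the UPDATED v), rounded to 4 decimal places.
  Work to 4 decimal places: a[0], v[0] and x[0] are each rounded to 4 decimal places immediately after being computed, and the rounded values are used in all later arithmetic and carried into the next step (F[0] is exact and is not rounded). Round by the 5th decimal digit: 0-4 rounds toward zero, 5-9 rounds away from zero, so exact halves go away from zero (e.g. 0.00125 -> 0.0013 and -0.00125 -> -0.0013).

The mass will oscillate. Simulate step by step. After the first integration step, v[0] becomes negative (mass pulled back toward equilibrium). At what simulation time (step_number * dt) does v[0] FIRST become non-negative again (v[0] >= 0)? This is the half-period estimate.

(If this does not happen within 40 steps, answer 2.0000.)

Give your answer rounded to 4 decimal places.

Answer: 2.0000

Derivation:
Step 0: x=[9.5000] v=[0.0000]
Step 1: x=[9.4811] v=[-0.3778]
Step 2: x=[9.4434] v=[-0.7535]
Step 3: x=[9.3872] v=[-1.1250]
Step 4: x=[9.3127] v=[-1.4902]
Step 5: x=[9.2203] v=[-1.8472]
Step 6: x=[9.1106] v=[-2.1939]
Step 7: x=[8.9842] v=[-2.5284]
Step 8: x=[8.8418] v=[-2.8489]
Step 9: x=[8.6841] v=[-3.1535]
Step 10: x=[8.5121] v=[-3.4406]
Step 11: x=[8.3267] v=[-3.7086]
Step 12: x=[8.1289] v=[-3.9560]
Step 13: x=[7.9198] v=[-4.1814]
Step 14: x=[7.7006] v=[-4.3836]
Step 15: x=[7.4725] v=[-4.5614]
Step 16: x=[7.2368] v=[-4.7139]
Step 17: x=[6.9948] v=[-4.8402]
Step 18: x=[6.7478] v=[-4.9396]
Step 19: x=[6.4972] v=[-5.0116]
Step 20: x=[6.2444] v=[-5.0557]
Step 21: x=[5.9908] v=[-5.0717]
Step 22: x=[5.7378] v=[-5.0596]
Step 23: x=[5.4868] v=[-5.0194]
Step 24: x=[5.2392] v=[-4.9513]
Step 25: x=[4.9964] v=[-4.8557]
Step 26: x=[4.7597] v=[-4.7331]
Step 27: x=[4.5305] v=[-4.5842]
Step 28: x=[4.3100] v=[-4.4098]
Step 29: x=[4.0995] v=[-4.2109]
Step 30: x=[3.9001] v=[-3.9886]
Step 31: x=[3.7129] v=[-3.7442]
Step 32: x=[3.5390] v=[-3.4790]
Step 33: x=[3.3793] v=[-3.1944]
Step 34: x=[3.2347] v=[-2.8921]
Step 35: x=[3.1060] v=[-2.5737]
Step 36: x=[2.9940] v=[-2.2410]
Step 37: x=[2.8992] v=[-1.8959]
Step 38: x=[2.8222] v=[-1.5403]
Step 39: x=[2.7634] v=[-1.1761]
Step 40: x=[2.7231] v=[-0.8054]
v[0] did not become non-negative within 40 steps; using fallback time=2.0000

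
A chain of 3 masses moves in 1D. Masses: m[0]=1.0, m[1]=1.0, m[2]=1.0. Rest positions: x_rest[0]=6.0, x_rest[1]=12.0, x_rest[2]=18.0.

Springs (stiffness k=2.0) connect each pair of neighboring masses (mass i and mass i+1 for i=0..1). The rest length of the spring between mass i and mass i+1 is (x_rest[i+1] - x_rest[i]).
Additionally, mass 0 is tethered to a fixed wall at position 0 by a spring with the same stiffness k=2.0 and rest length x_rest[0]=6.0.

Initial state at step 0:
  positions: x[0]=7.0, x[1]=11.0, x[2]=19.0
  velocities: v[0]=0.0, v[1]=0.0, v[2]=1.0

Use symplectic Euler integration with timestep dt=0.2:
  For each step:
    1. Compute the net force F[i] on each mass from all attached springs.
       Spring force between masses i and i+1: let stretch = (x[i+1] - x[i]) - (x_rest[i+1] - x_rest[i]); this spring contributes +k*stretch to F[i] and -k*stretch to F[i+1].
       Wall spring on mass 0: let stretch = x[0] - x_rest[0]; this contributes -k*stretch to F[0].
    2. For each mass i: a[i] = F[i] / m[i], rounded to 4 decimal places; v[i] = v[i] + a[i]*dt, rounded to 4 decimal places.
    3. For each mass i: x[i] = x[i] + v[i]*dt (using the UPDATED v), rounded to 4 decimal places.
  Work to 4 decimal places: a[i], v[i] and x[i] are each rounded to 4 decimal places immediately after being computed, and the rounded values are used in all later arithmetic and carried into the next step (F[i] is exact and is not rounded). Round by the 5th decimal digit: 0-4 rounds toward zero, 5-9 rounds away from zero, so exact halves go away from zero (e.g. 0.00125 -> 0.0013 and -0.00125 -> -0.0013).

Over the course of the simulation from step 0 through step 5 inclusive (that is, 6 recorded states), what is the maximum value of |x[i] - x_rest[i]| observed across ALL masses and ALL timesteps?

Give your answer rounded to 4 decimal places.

Step 0: x=[7.0000 11.0000 19.0000] v=[0.0000 0.0000 1.0000]
Step 1: x=[6.7600 11.3200 19.0400] v=[-1.2000 1.6000 0.2000]
Step 2: x=[6.3440 11.8928 18.9424] v=[-2.0800 2.8640 -0.4880]
Step 3: x=[5.8644 12.5857 18.7608] v=[-2.3981 3.4643 -0.9078]
Step 4: x=[5.4533 13.2349 18.5652] v=[-2.0553 3.2458 -0.9778]
Step 5: x=[5.2285 13.6880 18.4232] v=[-1.1240 2.2653 -0.7099]
Max displacement = 1.6880

Answer: 1.6880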